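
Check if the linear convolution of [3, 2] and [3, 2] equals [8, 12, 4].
Recompute linear convolution of [3, 2] and [3, 2]: y[0] = 3×3 = 9; y[1] = 3×2 + 2×3 = 12; y[2] = 2×2 = 4 → [9, 12, 4]. Compare to given [8, 12, 4]: they differ at index 0: given 8, correct 9, so answer: No

No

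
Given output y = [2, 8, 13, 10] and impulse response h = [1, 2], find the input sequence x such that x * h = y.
Deconvolve y=[2, 8, 13, 10] by h=[1, 2]. Since h[0]=1, solve forward: x[0] = y[0] / 1 = 2; x[1] = (y[1] - 2×2) / 1 = 4; x[2] = (y[2] - 4×2) / 1 = 5. So x = [2, 4, 5]. Check by forward convolution: y[0] = 2×1 = 2; y[1] = 2×2 + 4×1 = 8; y[2] = 4×2 + 5×1 = 13; y[3] = 5×2 = 10

[2, 4, 5]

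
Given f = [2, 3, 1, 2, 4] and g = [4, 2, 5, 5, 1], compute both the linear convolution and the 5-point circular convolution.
Linear: y_lin[0] = 2×4 = 8; y_lin[1] = 2×2 + 3×4 = 16; y_lin[2] = 2×5 + 3×2 + 1×4 = 20; y_lin[3] = 2×5 + 3×5 + 1×2 + 2×4 = 35; y_lin[4] = 2×1 + 3×5 + 1×5 + 2×2 + 4×4 = 42; y_lin[5] = 3×1 + 1×5 + 2×5 + 4×2 = 26; y_lin[6] = 1×1 + 2×5 + 4×5 = 31; y_lin[7] = 2×1 + 4×5 = 22; y_lin[8] = 4×1 = 4 → [8, 16, 20, 35, 42, 26, 31, 22, 4]. Circular (length 5): y[0] = 2×4 + 3×1 + 1×5 + 2×5 + 4×2 = 34; y[1] = 2×2 + 3×4 + 1×1 + 2×5 + 4×5 = 47; y[2] = 2×5 + 3×2 + 1×4 + 2×1 + 4×5 = 42; y[3] = 2×5 + 3×5 + 1×2 + 2×4 + 4×1 = 39; y[4] = 2×1 + 3×5 + 1×5 + 2×2 + 4×4 = 42 → [34, 47, 42, 39, 42]

Linear: [8, 16, 20, 35, 42, 26, 31, 22, 4], Circular: [34, 47, 42, 39, 42]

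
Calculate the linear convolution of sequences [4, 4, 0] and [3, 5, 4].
y[0] = 4×3 = 12; y[1] = 4×5 + 4×3 = 32; y[2] = 4×4 + 4×5 + 0×3 = 36; y[3] = 4×4 + 0×5 = 16; y[4] = 0×4 = 0

[12, 32, 36, 16, 0]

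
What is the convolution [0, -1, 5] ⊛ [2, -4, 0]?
y[0] = 0×2 = 0; y[1] = 0×-4 + -1×2 = -2; y[2] = 0×0 + -1×-4 + 5×2 = 14; y[3] = -1×0 + 5×-4 = -20; y[4] = 5×0 = 0

[0, -2, 14, -20, 0]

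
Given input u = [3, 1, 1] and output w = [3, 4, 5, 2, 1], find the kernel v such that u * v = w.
Output length 5 = len(u) + len(v) - 1 ⇒ len(v) = 3. Solve v forward using v[k] = (w[k] - Σ_{i≥1} u[i]·v[k-i]) / u[0]: v[0] = w[0] / u[0] = 3 / 3 = 1; v[1] = (w[1] - 1×1) / u[0] = (4 - 1×1) / 3 = 1; v[2] = (w[2] - 1×1 - 1×1) / u[0] = (5 - 1×1 - 1×1) / 3 = 1. So v = [1, 1, 1]. Forward-check [3, 1, 1] * [1, 1, 1]: w[0] = 3×1 = 3; w[1] = 3×1 + 1×1 = 4; w[2] = 3×1 + 1×1 + 1×1 = 5; w[3] = 1×1 + 1×1 = 2; w[4] = 1×1 = 1 → [3, 4, 5, 2, 1] ✓

[1, 1, 1]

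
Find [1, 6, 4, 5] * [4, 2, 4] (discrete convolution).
y[0] = 1×4 = 4; y[1] = 1×2 + 6×4 = 26; y[2] = 1×4 + 6×2 + 4×4 = 32; y[3] = 6×4 + 4×2 + 5×4 = 52; y[4] = 4×4 + 5×2 = 26; y[5] = 5×4 = 20

[4, 26, 32, 52, 26, 20]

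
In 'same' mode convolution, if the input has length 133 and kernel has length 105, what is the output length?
'Same' mode returns an output with the same length as the input: 133

133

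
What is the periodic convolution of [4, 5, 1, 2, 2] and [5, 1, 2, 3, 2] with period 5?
Use y[k] = Σ_j f[j]·g[(k-j) mod 5]. y[0] = 4×5 + 5×2 + 1×3 + 2×2 + 2×1 = 39; y[1] = 4×1 + 5×5 + 1×2 + 2×3 + 2×2 = 41; y[2] = 4×2 + 5×1 + 1×5 + 2×2 + 2×3 = 28; y[3] = 4×3 + 5×2 + 1×1 + 2×5 + 2×2 = 37; y[4] = 4×2 + 5×3 + 1×2 + 2×1 + 2×5 = 37. Result: [39, 41, 28, 37, 37]

[39, 41, 28, 37, 37]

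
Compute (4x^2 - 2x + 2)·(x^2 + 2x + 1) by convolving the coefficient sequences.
Ascending coefficients: a = [2, -2, 4], b = [1, 2, 1]. c[0] = 2×1 = 2; c[1] = 2×2 + -2×1 = 2; c[2] = 2×1 + -2×2 + 4×1 = 2; c[3] = -2×1 + 4×2 = 6; c[4] = 4×1 = 4. Result coefficients: [2, 2, 2, 6, 4] → 4x^4 + 6x^3 + 2x^2 + 2x + 2

4x^4 + 6x^3 + 2x^2 + 2x + 2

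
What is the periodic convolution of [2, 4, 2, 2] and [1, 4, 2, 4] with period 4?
Use y[k] = Σ_j u[j]·v[(k-j) mod 4]. y[0] = 2×1 + 4×4 + 2×2 + 2×4 = 30; y[1] = 2×4 + 4×1 + 2×4 + 2×2 = 24; y[2] = 2×2 + 4×4 + 2×1 + 2×4 = 30; y[3] = 2×4 + 4×2 + 2×4 + 2×1 = 26. Result: [30, 24, 30, 26]

[30, 24, 30, 26]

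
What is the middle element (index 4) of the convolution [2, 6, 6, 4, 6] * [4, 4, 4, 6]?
Use y[k] = Σ_i a[i]·b[k-i] at k=4. y[4] = 6×6 + 6×4 + 4×4 + 6×4 = 100

100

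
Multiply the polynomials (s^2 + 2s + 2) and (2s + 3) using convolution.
Ascending coefficients: a = [2, 2, 1], b = [3, 2]. c[0] = 2×3 = 6; c[1] = 2×2 + 2×3 = 10; c[2] = 2×2 + 1×3 = 7; c[3] = 1×2 = 2. Result coefficients: [6, 10, 7, 2] → 2s^3 + 7s^2 + 10s + 6

2s^3 + 7s^2 + 10s + 6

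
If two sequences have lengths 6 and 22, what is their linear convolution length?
Linear/full convolution length: m + n - 1 = 6 + 22 - 1 = 27

27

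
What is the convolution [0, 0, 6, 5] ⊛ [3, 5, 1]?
y[0] = 0×3 = 0; y[1] = 0×5 + 0×3 = 0; y[2] = 0×1 + 0×5 + 6×3 = 18; y[3] = 0×1 + 6×5 + 5×3 = 45; y[4] = 6×1 + 5×5 = 31; y[5] = 5×1 = 5

[0, 0, 18, 45, 31, 5]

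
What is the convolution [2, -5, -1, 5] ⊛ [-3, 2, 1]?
y[0] = 2×-3 = -6; y[1] = 2×2 + -5×-3 = 19; y[2] = 2×1 + -5×2 + -1×-3 = -5; y[3] = -5×1 + -1×2 + 5×-3 = -22; y[4] = -1×1 + 5×2 = 9; y[5] = 5×1 = 5

[-6, 19, -5, -22, 9, 5]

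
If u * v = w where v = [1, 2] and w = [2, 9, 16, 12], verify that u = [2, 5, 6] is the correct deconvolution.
Forward-compute [2, 5, 6] * [1, 2]: w[0] = 2×1 = 2; w[1] = 2×2 + 5×1 = 9; w[2] = 5×2 + 6×1 = 16; w[3] = 6×2 = 12 → [2, 9, 16, 12]. Matches given w = [2, 9, 16, 12], so verified.

Verified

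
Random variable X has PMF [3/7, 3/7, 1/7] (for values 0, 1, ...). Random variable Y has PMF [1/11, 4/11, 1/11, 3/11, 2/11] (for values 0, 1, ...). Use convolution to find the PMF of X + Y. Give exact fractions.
P(X+Y=k) = Σ_i P(X=i)·P(Y=k-i) — a convolution of [3/7, 3/7, 1/7] and [1/11, 4/11, 1/11, 3/11, 2/11]. P(X+Y=0) = (3/7)×(1/11) = 3/77; P(X+Y=1) = (3/7)×(4/11) + (3/7)×(1/11) = 12/77 + 3/77 = 15/77; P(X+Y=2) = (3/7)×(1/11) + (3/7)×(4/11) + (1/7)×(1/11) = 3/77 + 12/77 + 1/77 = 16/77; P(X+Y=3) = (3/7)×(3/11) + (3/7)×(1/11) + (1/7)×(4/11) = 9/77 + 3/77 + 4/77 = 16/77; P(X+Y=4) = (3/7)×(2/11) + (3/7)×(3/11) + (1/7)×(1/11) = 6/77 + 9/77 + 1/77 = 16/77; P(X+Y=5) = (3/7)×(2/11) + (1/7)×(3/11) = 6/77 + 3/77 = 9/77; P(X+Y=6) = (1/7)×(2/11) = 2/77. PMF: [3/77, 15/77, 16/77, 16/77, 16/77, 9/77, 2/77] (sums to 1 ✓)

[3/77, 15/77, 16/77, 16/77, 16/77, 9/77, 2/77]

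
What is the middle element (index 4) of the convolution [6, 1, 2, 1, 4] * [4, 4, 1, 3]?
Use y[k] = Σ_i a[i]·b[k-i] at k=4. y[4] = 1×3 + 2×1 + 1×4 + 4×4 = 25

25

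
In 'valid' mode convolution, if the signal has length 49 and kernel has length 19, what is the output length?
'Valid' mode counts only positions where the kernel fully overlaps the signal: m - n + 1 = 49 - 19 + 1 = 31

31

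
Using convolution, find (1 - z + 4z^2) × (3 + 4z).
Ascending coefficients: a = [1, -1, 4], b = [3, 4]. c[0] = 1×3 = 3; c[1] = 1×4 + -1×3 = 1; c[2] = -1×4 + 4×3 = 8; c[3] = 4×4 = 16. Result coefficients: [3, 1, 8, 16] → 3 + z + 8z^2 + 16z^3

3 + z + 8z^2 + 16z^3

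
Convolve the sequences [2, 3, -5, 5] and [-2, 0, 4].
y[0] = 2×-2 = -4; y[1] = 2×0 + 3×-2 = -6; y[2] = 2×4 + 3×0 + -5×-2 = 18; y[3] = 3×4 + -5×0 + 5×-2 = 2; y[4] = -5×4 + 5×0 = -20; y[5] = 5×4 = 20

[-4, -6, 18, 2, -20, 20]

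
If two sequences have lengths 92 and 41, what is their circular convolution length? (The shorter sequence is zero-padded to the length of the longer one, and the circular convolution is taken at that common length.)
Circular convolution (zero-padding the shorter input) has length max(m, n) = max(92, 41) = 92

92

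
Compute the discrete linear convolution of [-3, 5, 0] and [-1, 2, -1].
y[0] = -3×-1 = 3; y[1] = -3×2 + 5×-1 = -11; y[2] = -3×-1 + 5×2 + 0×-1 = 13; y[3] = 5×-1 + 0×2 = -5; y[4] = 0×-1 = 0

[3, -11, 13, -5, 0]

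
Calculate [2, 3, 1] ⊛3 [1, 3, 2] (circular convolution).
Use y[k] = Σ_j a[j]·b[(k-j) mod 3]. y[0] = 2×1 + 3×2 + 1×3 = 11; y[1] = 2×3 + 3×1 + 1×2 = 11; y[2] = 2×2 + 3×3 + 1×1 = 14. Result: [11, 11, 14]

[11, 11, 14]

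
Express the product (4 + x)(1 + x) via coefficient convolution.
Ascending coefficients: a = [4, 1], b = [1, 1]. c[0] = 4×1 = 4; c[1] = 4×1 + 1×1 = 5; c[2] = 1×1 = 1. Result coefficients: [4, 5, 1] → 4 + 5x + x^2

4 + 5x + x^2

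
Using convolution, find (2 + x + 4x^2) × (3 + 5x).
Ascending coefficients: a = [2, 1, 4], b = [3, 5]. c[0] = 2×3 = 6; c[1] = 2×5 + 1×3 = 13; c[2] = 1×5 + 4×3 = 17; c[3] = 4×5 = 20. Result coefficients: [6, 13, 17, 20] → 6 + 13x + 17x^2 + 20x^3

6 + 13x + 17x^2 + 20x^3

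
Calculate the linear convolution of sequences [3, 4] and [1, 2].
y[0] = 3×1 = 3; y[1] = 3×2 + 4×1 = 10; y[2] = 4×2 = 8

[3, 10, 8]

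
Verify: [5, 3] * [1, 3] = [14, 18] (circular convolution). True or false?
Recompute circular convolution of [5, 3] and [1, 3]: y[0] = 5×1 + 3×3 = 14; y[1] = 5×3 + 3×1 = 18 → [14, 18]. Given [14, 18] matches, so answer: Yes

Yes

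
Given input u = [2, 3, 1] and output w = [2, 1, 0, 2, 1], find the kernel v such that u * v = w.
Output length 5 = len(u) + len(v) - 1 ⇒ len(v) = 3. Solve v forward using v[k] = (w[k] - Σ_{i≥1} u[i]·v[k-i]) / u[0]: v[0] = w[0] / u[0] = 2 / 2 = 1; v[1] = (w[1] - 3×1) / u[0] = (1 - 3×1) / 2 = -1; v[2] = (w[2] - 3×-1 - 1×1) / u[0] = (0 - 3×-1 - 1×1) / 2 = 1. So v = [1, -1, 1]. Forward-check [2, 3, 1] * [1, -1, 1]: w[0] = 2×1 = 2; w[1] = 2×-1 + 3×1 = 1; w[2] = 2×1 + 3×-1 + 1×1 = 0; w[3] = 3×1 + 1×-1 = 2; w[4] = 1×1 = 1 → [2, 1, 0, 2, 1] ✓

[1, -1, 1]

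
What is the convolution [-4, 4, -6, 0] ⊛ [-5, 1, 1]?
y[0] = -4×-5 = 20; y[1] = -4×1 + 4×-5 = -24; y[2] = -4×1 + 4×1 + -6×-5 = 30; y[3] = 4×1 + -6×1 + 0×-5 = -2; y[4] = -6×1 + 0×1 = -6; y[5] = 0×1 = 0

[20, -24, 30, -2, -6, 0]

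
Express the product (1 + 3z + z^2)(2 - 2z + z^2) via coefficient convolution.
Ascending coefficients: a = [1, 3, 1], b = [2, -2, 1]. c[0] = 1×2 = 2; c[1] = 1×-2 + 3×2 = 4; c[2] = 1×1 + 3×-2 + 1×2 = -3; c[3] = 3×1 + 1×-2 = 1; c[4] = 1×1 = 1. Result coefficients: [2, 4, -3, 1, 1] → 2 + 4z - 3z^2 + z^3 + z^4

2 + 4z - 3z^2 + z^3 + z^4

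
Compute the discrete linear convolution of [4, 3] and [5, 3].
y[0] = 4×5 = 20; y[1] = 4×3 + 3×5 = 27; y[2] = 3×3 = 9

[20, 27, 9]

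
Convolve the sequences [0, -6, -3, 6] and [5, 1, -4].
y[0] = 0×5 = 0; y[1] = 0×1 + -6×5 = -30; y[2] = 0×-4 + -6×1 + -3×5 = -21; y[3] = -6×-4 + -3×1 + 6×5 = 51; y[4] = -3×-4 + 6×1 = 18; y[5] = 6×-4 = -24

[0, -30, -21, 51, 18, -24]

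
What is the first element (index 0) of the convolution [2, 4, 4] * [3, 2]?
Use y[k] = Σ_i a[i]·b[k-i] at k=0. y[0] = 2×3 = 6

6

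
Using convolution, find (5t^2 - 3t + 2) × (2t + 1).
Ascending coefficients: a = [2, -3, 5], b = [1, 2]. c[0] = 2×1 = 2; c[1] = 2×2 + -3×1 = 1; c[2] = -3×2 + 5×1 = -1; c[3] = 5×2 = 10. Result coefficients: [2, 1, -1, 10] → 10t^3 - t^2 + t + 2

10t^3 - t^2 + t + 2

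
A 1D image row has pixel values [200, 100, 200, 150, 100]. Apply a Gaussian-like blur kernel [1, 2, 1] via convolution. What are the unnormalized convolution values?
Convolve image row [200, 100, 200, 150, 100] with kernel [1, 2, 1]: y[0] = 200×1 = 200; y[1] = 200×2 + 100×1 = 500; y[2] = 200×1 + 100×2 + 200×1 = 600; y[3] = 100×1 + 200×2 + 150×1 = 650; y[4] = 200×1 + 150×2 + 100×1 = 600; y[5] = 150×1 + 100×2 = 350; y[6] = 100×1 = 100 → [200, 500, 600, 650, 600, 350, 100]. Normalization factor = sum(kernel) = 4.

[200, 500, 600, 650, 600, 350, 100]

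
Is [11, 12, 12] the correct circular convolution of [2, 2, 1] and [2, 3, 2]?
Recompute circular convolution of [2, 2, 1] and [2, 3, 2]: y[0] = 2×2 + 2×2 + 1×3 = 11; y[1] = 2×3 + 2×2 + 1×2 = 12; y[2] = 2×2 + 2×3 + 1×2 = 12 → [11, 12, 12]. Given [11, 12, 12] matches, so answer: Yes

Yes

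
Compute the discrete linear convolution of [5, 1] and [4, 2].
y[0] = 5×4 = 20; y[1] = 5×2 + 1×4 = 14; y[2] = 1×2 = 2

[20, 14, 2]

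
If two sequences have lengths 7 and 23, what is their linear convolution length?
Linear/full convolution length: m + n - 1 = 7 + 23 - 1 = 29

29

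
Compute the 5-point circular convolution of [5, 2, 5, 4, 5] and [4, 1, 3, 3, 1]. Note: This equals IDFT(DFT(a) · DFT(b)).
Either evaluate y[k] = Σ_j a[j]·b[(k-j) mod 5] directly, or use IDFT(DFT(a) · DFT(b)). y[0] = 5×4 + 2×1 + 5×3 + 4×3 + 5×1 = 54; y[1] = 5×1 + 2×4 + 5×1 + 4×3 + 5×3 = 45; y[2] = 5×3 + 2×1 + 5×4 + 4×1 + 5×3 = 56; y[3] = 5×3 + 2×3 + 5×1 + 4×4 + 5×1 = 47; y[4] = 5×1 + 2×3 + 5×3 + 4×1 + 5×4 = 50. Result: [54, 45, 56, 47, 50]

[54, 45, 56, 47, 50]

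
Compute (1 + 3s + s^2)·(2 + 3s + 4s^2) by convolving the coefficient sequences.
Ascending coefficients: a = [1, 3, 1], b = [2, 3, 4]. c[0] = 1×2 = 2; c[1] = 1×3 + 3×2 = 9; c[2] = 1×4 + 3×3 + 1×2 = 15; c[3] = 3×4 + 1×3 = 15; c[4] = 1×4 = 4. Result coefficients: [2, 9, 15, 15, 4] → 2 + 9s + 15s^2 + 15s^3 + 4s^4

2 + 9s + 15s^2 + 15s^3 + 4s^4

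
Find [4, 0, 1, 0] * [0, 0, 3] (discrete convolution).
y[0] = 4×0 = 0; y[1] = 4×0 + 0×0 = 0; y[2] = 4×3 + 0×0 + 1×0 = 12; y[3] = 0×3 + 1×0 + 0×0 = 0; y[4] = 1×3 + 0×0 = 3; y[5] = 0×3 = 0

[0, 0, 12, 0, 3, 0]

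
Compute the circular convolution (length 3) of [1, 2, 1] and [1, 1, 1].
Use y[k] = Σ_j x[j]·h[(k-j) mod 3]. y[0] = 1×1 + 2×1 + 1×1 = 4; y[1] = 1×1 + 2×1 + 1×1 = 4; y[2] = 1×1 + 2×1 + 1×1 = 4. Result: [4, 4, 4]

[4, 4, 4]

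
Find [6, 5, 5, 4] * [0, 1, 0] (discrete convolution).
y[0] = 6×0 = 0; y[1] = 6×1 + 5×0 = 6; y[2] = 6×0 + 5×1 + 5×0 = 5; y[3] = 5×0 + 5×1 + 4×0 = 5; y[4] = 5×0 + 4×1 = 4; y[5] = 4×0 = 0

[0, 6, 5, 5, 4, 0]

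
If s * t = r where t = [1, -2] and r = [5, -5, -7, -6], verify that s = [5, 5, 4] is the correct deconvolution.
Forward-compute [5, 5, 4] * [1, -2]: r[0] = 5×1 = 5; r[1] = 5×-2 + 5×1 = -5; r[2] = 5×-2 + 4×1 = -6; r[3] = 4×-2 = -8 → [5, -5, -6, -8]. Does not match given r = [5, -5, -7, -6].

Not verified. [5, 5, 4] * [1, -2] = [5, -5, -6, -8], which differs from [5, -5, -7, -6] at index 2.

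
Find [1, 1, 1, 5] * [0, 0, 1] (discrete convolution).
y[0] = 1×0 = 0; y[1] = 1×0 + 1×0 = 0; y[2] = 1×1 + 1×0 + 1×0 = 1; y[3] = 1×1 + 1×0 + 5×0 = 1; y[4] = 1×1 + 5×0 = 1; y[5] = 5×1 = 5

[0, 0, 1, 1, 1, 5]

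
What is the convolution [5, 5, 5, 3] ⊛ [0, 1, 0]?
y[0] = 5×0 = 0; y[1] = 5×1 + 5×0 = 5; y[2] = 5×0 + 5×1 + 5×0 = 5; y[3] = 5×0 + 5×1 + 3×0 = 5; y[4] = 5×0 + 3×1 = 3; y[5] = 3×0 = 0

[0, 5, 5, 5, 3, 0]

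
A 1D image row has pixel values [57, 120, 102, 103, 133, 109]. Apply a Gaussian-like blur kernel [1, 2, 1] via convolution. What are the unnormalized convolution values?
Convolve image row [57, 120, 102, 103, 133, 109] with kernel [1, 2, 1]: y[0] = 57×1 = 57; y[1] = 57×2 + 120×1 = 234; y[2] = 57×1 + 120×2 + 102×1 = 399; y[3] = 120×1 + 102×2 + 103×1 = 427; y[4] = 102×1 + 103×2 + 133×1 = 441; y[5] = 103×1 + 133×2 + 109×1 = 478; y[6] = 133×1 + 109×2 = 351; y[7] = 109×1 = 109 → [57, 234, 399, 427, 441, 478, 351, 109]. Normalization factor = sum(kernel) = 4.

[57, 234, 399, 427, 441, 478, 351, 109]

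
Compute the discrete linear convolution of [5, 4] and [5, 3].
y[0] = 5×5 = 25; y[1] = 5×3 + 4×5 = 35; y[2] = 4×3 = 12

[25, 35, 12]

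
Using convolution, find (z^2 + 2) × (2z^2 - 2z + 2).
Ascending coefficients: a = [2, 0, 1], b = [2, -2, 2]. c[0] = 2×2 = 4; c[1] = 2×-2 + 0×2 = -4; c[2] = 2×2 + 0×-2 + 1×2 = 6; c[3] = 0×2 + 1×-2 = -2; c[4] = 1×2 = 2. Result coefficients: [4, -4, 6, -2, 2] → 2z^4 - 2z^3 + 6z^2 - 4z + 4

2z^4 - 2z^3 + 6z^2 - 4z + 4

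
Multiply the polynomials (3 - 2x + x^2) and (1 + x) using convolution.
Ascending coefficients: a = [3, -2, 1], b = [1, 1]. c[0] = 3×1 = 3; c[1] = 3×1 + -2×1 = 1; c[2] = -2×1 + 1×1 = -1; c[3] = 1×1 = 1. Result coefficients: [3, 1, -1, 1] → 3 + x - x^2 + x^3

3 + x - x^2 + x^3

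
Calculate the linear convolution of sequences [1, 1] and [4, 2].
y[0] = 1×4 = 4; y[1] = 1×2 + 1×4 = 6; y[2] = 1×2 = 2

[4, 6, 2]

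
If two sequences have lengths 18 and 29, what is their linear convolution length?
Linear/full convolution length: m + n - 1 = 18 + 29 - 1 = 46

46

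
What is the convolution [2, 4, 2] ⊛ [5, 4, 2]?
y[0] = 2×5 = 10; y[1] = 2×4 + 4×5 = 28; y[2] = 2×2 + 4×4 + 2×5 = 30; y[3] = 4×2 + 2×4 = 16; y[4] = 2×2 = 4

[10, 28, 30, 16, 4]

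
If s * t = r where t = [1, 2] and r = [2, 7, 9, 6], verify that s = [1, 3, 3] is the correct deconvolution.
Forward-compute [1, 3, 3] * [1, 2]: r[0] = 1×1 = 1; r[1] = 1×2 + 3×1 = 5; r[2] = 3×2 + 3×1 = 9; r[3] = 3×2 = 6 → [1, 5, 9, 6]. Does not match given r = [2, 7, 9, 6].

Not verified. [1, 3, 3] * [1, 2] = [1, 5, 9, 6], which differs from [2, 7, 9, 6] at index 0.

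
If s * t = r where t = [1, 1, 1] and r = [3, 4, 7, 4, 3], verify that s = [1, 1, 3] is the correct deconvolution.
Forward-compute [1, 1, 3] * [1, 1, 1]: r[0] = 1×1 = 1; r[1] = 1×1 + 1×1 = 2; r[2] = 1×1 + 1×1 + 3×1 = 5; r[3] = 1×1 + 3×1 = 4; r[4] = 3×1 = 3 → [1, 2, 5, 4, 3]. Does not match given r = [3, 4, 7, 4, 3].

Not verified. [1, 1, 3] * [1, 1, 1] = [1, 2, 5, 4, 3], which differs from [3, 4, 7, 4, 3] at index 0.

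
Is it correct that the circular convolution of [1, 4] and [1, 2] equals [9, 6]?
Recompute circular convolution of [1, 4] and [1, 2]: y[0] = 1×1 + 4×2 = 9; y[1] = 1×2 + 4×1 = 6 → [9, 6]. Given [9, 6] matches, so answer: Yes

Yes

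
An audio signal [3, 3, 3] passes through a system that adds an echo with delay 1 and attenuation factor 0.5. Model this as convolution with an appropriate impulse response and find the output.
Direct-path + delayed-attenuated-path model → impulse response h = [1, 0.5] (1 at lag 0, 0.5 at lag 1). Output y[n] = x[n] + 0.5·x[n - 1] (with x[n] = 0 outside 0..2): y[0] = 3 + 0.5×0 = 3; y[1] = 3 + 0.5×3 = 4.5; y[2] = 3 + 0.5×3 = 4.5; y[3] = 0 + 0.5×3 = 1.5. So y = [3, 4.5, 4.5, 1.5]

[3, 4.5, 4.5, 1.5]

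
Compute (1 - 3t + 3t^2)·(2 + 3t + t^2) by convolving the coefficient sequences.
Ascending coefficients: a = [1, -3, 3], b = [2, 3, 1]. c[0] = 1×2 = 2; c[1] = 1×3 + -3×2 = -3; c[2] = 1×1 + -3×3 + 3×2 = -2; c[3] = -3×1 + 3×3 = 6; c[4] = 3×1 = 3. Result coefficients: [2, -3, -2, 6, 3] → 2 - 3t - 2t^2 + 6t^3 + 3t^4

2 - 3t - 2t^2 + 6t^3 + 3t^4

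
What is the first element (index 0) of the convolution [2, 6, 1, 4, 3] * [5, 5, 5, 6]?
Use y[k] = Σ_i a[i]·b[k-i] at k=0. y[0] = 2×5 = 10

10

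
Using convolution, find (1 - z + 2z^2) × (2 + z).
Ascending coefficients: a = [1, -1, 2], b = [2, 1]. c[0] = 1×2 = 2; c[1] = 1×1 + -1×2 = -1; c[2] = -1×1 + 2×2 = 3; c[3] = 2×1 = 2. Result coefficients: [2, -1, 3, 2] → 2 - z + 3z^2 + 2z^3

2 - z + 3z^2 + 2z^3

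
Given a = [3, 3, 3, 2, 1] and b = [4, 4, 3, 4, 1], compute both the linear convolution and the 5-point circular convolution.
Linear: y_lin[0] = 3×4 = 12; y_lin[1] = 3×4 + 3×4 = 24; y_lin[2] = 3×3 + 3×4 + 3×4 = 33; y_lin[3] = 3×4 + 3×3 + 3×4 + 2×4 = 41; y_lin[4] = 3×1 + 3×4 + 3×3 + 2×4 + 1×4 = 36; y_lin[5] = 3×1 + 3×4 + 2×3 + 1×4 = 25; y_lin[6] = 3×1 + 2×4 + 1×3 = 14; y_lin[7] = 2×1 + 1×4 = 6; y_lin[8] = 1×1 = 1 → [12, 24, 33, 41, 36, 25, 14, 6, 1]. Circular (length 5): y[0] = 3×4 + 3×1 + 3×4 + 2×3 + 1×4 = 37; y[1] = 3×4 + 3×4 + 3×1 + 2×4 + 1×3 = 38; y[2] = 3×3 + 3×4 + 3×4 + 2×1 + 1×4 = 39; y[3] = 3×4 + 3×3 + 3×4 + 2×4 + 1×1 = 42; y[4] = 3×1 + 3×4 + 3×3 + 2×4 + 1×4 = 36 → [37, 38, 39, 42, 36]

Linear: [12, 24, 33, 41, 36, 25, 14, 6, 1], Circular: [37, 38, 39, 42, 36]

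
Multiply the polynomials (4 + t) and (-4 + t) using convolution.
Ascending coefficients: a = [4, 1], b = [-4, 1]. c[0] = 4×-4 = -16; c[1] = 4×1 + 1×-4 = 0; c[2] = 1×1 = 1. Result coefficients: [-16, 0, 1] → -16 + t^2

-16 + t^2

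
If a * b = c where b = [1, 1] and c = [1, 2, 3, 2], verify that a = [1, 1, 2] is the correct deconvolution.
Forward-compute [1, 1, 2] * [1, 1]: c[0] = 1×1 = 1; c[1] = 1×1 + 1×1 = 2; c[2] = 1×1 + 2×1 = 3; c[3] = 2×1 = 2 → [1, 2, 3, 2]. Matches given c = [1, 2, 3, 2], so verified.

Verified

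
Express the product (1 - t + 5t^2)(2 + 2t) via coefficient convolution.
Ascending coefficients: a = [1, -1, 5], b = [2, 2]. c[0] = 1×2 = 2; c[1] = 1×2 + -1×2 = 0; c[2] = -1×2 + 5×2 = 8; c[3] = 5×2 = 10. Result coefficients: [2, 0, 8, 10] → 2 + 8t^2 + 10t^3

2 + 8t^2 + 10t^3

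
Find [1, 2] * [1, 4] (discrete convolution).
y[0] = 1×1 = 1; y[1] = 1×4 + 2×1 = 6; y[2] = 2×4 = 8

[1, 6, 8]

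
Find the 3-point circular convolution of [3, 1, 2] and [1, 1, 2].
Use y[k] = Σ_j a[j]·b[(k-j) mod 3]. y[0] = 3×1 + 1×2 + 2×1 = 7; y[1] = 3×1 + 1×1 + 2×2 = 8; y[2] = 3×2 + 1×1 + 2×1 = 9. Result: [7, 8, 9]

[7, 8, 9]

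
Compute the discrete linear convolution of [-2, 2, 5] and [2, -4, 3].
y[0] = -2×2 = -4; y[1] = -2×-4 + 2×2 = 12; y[2] = -2×3 + 2×-4 + 5×2 = -4; y[3] = 2×3 + 5×-4 = -14; y[4] = 5×3 = 15

[-4, 12, -4, -14, 15]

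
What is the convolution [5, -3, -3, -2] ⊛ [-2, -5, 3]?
y[0] = 5×-2 = -10; y[1] = 5×-5 + -3×-2 = -19; y[2] = 5×3 + -3×-5 + -3×-2 = 36; y[3] = -3×3 + -3×-5 + -2×-2 = 10; y[4] = -3×3 + -2×-5 = 1; y[5] = -2×3 = -6

[-10, -19, 36, 10, 1, -6]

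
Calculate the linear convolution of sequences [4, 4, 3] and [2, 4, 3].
y[0] = 4×2 = 8; y[1] = 4×4 + 4×2 = 24; y[2] = 4×3 + 4×4 + 3×2 = 34; y[3] = 4×3 + 3×4 = 24; y[4] = 3×3 = 9

[8, 24, 34, 24, 9]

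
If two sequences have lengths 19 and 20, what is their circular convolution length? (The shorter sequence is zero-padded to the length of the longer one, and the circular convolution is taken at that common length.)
Circular convolution (zero-padding the shorter input) has length max(m, n) = max(19, 20) = 20

20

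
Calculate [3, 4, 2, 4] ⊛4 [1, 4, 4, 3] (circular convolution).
Use y[k] = Σ_j x[j]·h[(k-j) mod 4]. y[0] = 3×1 + 4×3 + 2×4 + 4×4 = 39; y[1] = 3×4 + 4×1 + 2×3 + 4×4 = 38; y[2] = 3×4 + 4×4 + 2×1 + 4×3 = 42; y[3] = 3×3 + 4×4 + 2×4 + 4×1 = 37. Result: [39, 38, 42, 37]

[39, 38, 42, 37]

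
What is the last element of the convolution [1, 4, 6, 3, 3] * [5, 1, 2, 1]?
Use y[k] = Σ_i a[i]·b[k-i] at k=7. y[7] = 3×1 = 3

3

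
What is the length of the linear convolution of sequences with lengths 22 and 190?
Linear/full convolution length: m + n - 1 = 22 + 190 - 1 = 211

211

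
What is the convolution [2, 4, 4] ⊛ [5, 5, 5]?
y[0] = 2×5 = 10; y[1] = 2×5 + 4×5 = 30; y[2] = 2×5 + 4×5 + 4×5 = 50; y[3] = 4×5 + 4×5 = 40; y[4] = 4×5 = 20

[10, 30, 50, 40, 20]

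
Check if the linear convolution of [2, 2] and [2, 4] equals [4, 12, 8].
Recompute linear convolution of [2, 2] and [2, 4]: y[0] = 2×2 = 4; y[1] = 2×4 + 2×2 = 12; y[2] = 2×4 = 8 → [4, 12, 8]. Given [4, 12, 8] matches, so answer: Yes

Yes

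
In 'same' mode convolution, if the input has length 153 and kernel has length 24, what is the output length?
'Same' mode returns an output with the same length as the input: 153

153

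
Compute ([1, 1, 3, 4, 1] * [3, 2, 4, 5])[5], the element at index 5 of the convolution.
Use y[k] = Σ_i a[i]·b[k-i] at k=5. y[5] = 3×5 + 4×4 + 1×2 = 33

33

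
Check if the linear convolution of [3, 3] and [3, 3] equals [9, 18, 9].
Recompute linear convolution of [3, 3] and [3, 3]: y[0] = 3×3 = 9; y[1] = 3×3 + 3×3 = 18; y[2] = 3×3 = 9 → [9, 18, 9]. Given [9, 18, 9] matches, so answer: Yes

Yes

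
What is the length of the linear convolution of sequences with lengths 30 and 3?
Linear/full convolution length: m + n - 1 = 30 + 3 - 1 = 32

32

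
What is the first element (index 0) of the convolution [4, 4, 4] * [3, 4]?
Use y[k] = Σ_i a[i]·b[k-i] at k=0. y[0] = 4×3 = 12

12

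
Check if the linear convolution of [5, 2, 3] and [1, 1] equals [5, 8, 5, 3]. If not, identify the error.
Recompute linear convolution of [5, 2, 3] and [1, 1]: y[0] = 5×1 = 5; y[1] = 5×1 + 2×1 = 7; y[2] = 2×1 + 3×1 = 5; y[3] = 3×1 = 3 → [5, 7, 5, 3]. Compare to given [5, 8, 5, 3]: they differ at index 1: given 8, correct 7, so answer: No

No. Error at index 1: given 8, correct 7.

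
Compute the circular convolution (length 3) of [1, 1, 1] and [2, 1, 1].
Use y[k] = Σ_j a[j]·b[(k-j) mod 3]. y[0] = 1×2 + 1×1 + 1×1 = 4; y[1] = 1×1 + 1×2 + 1×1 = 4; y[2] = 1×1 + 1×1 + 1×2 = 4. Result: [4, 4, 4]

[4, 4, 4]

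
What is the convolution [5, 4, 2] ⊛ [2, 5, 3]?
y[0] = 5×2 = 10; y[1] = 5×5 + 4×2 = 33; y[2] = 5×3 + 4×5 + 2×2 = 39; y[3] = 4×3 + 2×5 = 22; y[4] = 2×3 = 6

[10, 33, 39, 22, 6]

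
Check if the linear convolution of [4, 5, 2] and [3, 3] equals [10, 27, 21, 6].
Recompute linear convolution of [4, 5, 2] and [3, 3]: y[0] = 4×3 = 12; y[1] = 4×3 + 5×3 = 27; y[2] = 5×3 + 2×3 = 21; y[3] = 2×3 = 6 → [12, 27, 21, 6]. Compare to given [10, 27, 21, 6]: they differ at index 0: given 10, correct 12, so answer: No

No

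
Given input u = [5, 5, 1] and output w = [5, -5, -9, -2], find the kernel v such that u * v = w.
Output length 4 = len(u) + len(v) - 1 ⇒ len(v) = 2. Solve v forward using v[k] = (w[k] - Σ_{i≥1} u[i]·v[k-i]) / u[0]: v[0] = w[0] / u[0] = 5 / 5 = 1; v[1] = (w[1] - 5×1) / u[0] = (-5 - 5×1) / 5 = -2. So v = [1, -2]. Forward-check [5, 5, 1] * [1, -2]: w[0] = 5×1 = 5; w[1] = 5×-2 + 5×1 = -5; w[2] = 5×-2 + 1×1 = -9; w[3] = 1×-2 = -2 → [5, -5, -9, -2] ✓

[1, -2]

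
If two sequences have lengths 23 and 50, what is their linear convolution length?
Linear/full convolution length: m + n - 1 = 23 + 50 - 1 = 72

72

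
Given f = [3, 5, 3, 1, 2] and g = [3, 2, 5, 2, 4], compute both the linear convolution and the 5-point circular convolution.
Linear: y_lin[0] = 3×3 = 9; y_lin[1] = 3×2 + 5×3 = 21; y_lin[2] = 3×5 + 5×2 + 3×3 = 34; y_lin[3] = 3×2 + 5×5 + 3×2 + 1×3 = 40; y_lin[4] = 3×4 + 5×2 + 3×5 + 1×2 + 2×3 = 45; y_lin[5] = 5×4 + 3×2 + 1×5 + 2×2 = 35; y_lin[6] = 3×4 + 1×2 + 2×5 = 24; y_lin[7] = 1×4 + 2×2 = 8; y_lin[8] = 2×4 = 8 → [9, 21, 34, 40, 45, 35, 24, 8, 8]. Circular (length 5): y[0] = 3×3 + 5×4 + 3×2 + 1×5 + 2×2 = 44; y[1] = 3×2 + 5×3 + 3×4 + 1×2 + 2×5 = 45; y[2] = 3×5 + 5×2 + 3×3 + 1×4 + 2×2 = 42; y[3] = 3×2 + 5×5 + 3×2 + 1×3 + 2×4 = 48; y[4] = 3×4 + 5×2 + 3×5 + 1×2 + 2×3 = 45 → [44, 45, 42, 48, 45]

Linear: [9, 21, 34, 40, 45, 35, 24, 8, 8], Circular: [44, 45, 42, 48, 45]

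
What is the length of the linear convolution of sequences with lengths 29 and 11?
Linear/full convolution length: m + n - 1 = 29 + 11 - 1 = 39

39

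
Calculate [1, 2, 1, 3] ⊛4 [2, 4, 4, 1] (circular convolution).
Use y[k] = Σ_j x[j]·h[(k-j) mod 4]. y[0] = 1×2 + 2×1 + 1×4 + 3×4 = 20; y[1] = 1×4 + 2×2 + 1×1 + 3×4 = 21; y[2] = 1×4 + 2×4 + 1×2 + 3×1 = 17; y[3] = 1×1 + 2×4 + 1×4 + 3×2 = 19. Result: [20, 21, 17, 19]

[20, 21, 17, 19]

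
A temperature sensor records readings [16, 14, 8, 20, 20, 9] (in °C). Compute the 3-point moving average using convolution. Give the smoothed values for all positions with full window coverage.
3-point moving average kernel = [1, 1, 1]. Apply in 'valid' mode (full window coverage): avg[0] = (16 + 14 + 8) / 3 = 12.67; avg[1] = (14 + 8 + 20) / 3 = 14.0; avg[2] = (8 + 20 + 20) / 3 = 16.0; avg[3] = (20 + 20 + 9) / 3 = 16.33. Smoothed values: [12.67, 14.0, 16.0, 16.33]

[12.67, 14.0, 16.0, 16.33]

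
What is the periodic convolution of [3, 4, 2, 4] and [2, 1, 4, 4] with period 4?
Use y[k] = Σ_j a[j]·b[(k-j) mod 4]. y[0] = 3×2 + 4×4 + 2×4 + 4×1 = 34; y[1] = 3×1 + 4×2 + 2×4 + 4×4 = 35; y[2] = 3×4 + 4×1 + 2×2 + 4×4 = 36; y[3] = 3×4 + 4×4 + 2×1 + 4×2 = 38. Result: [34, 35, 36, 38]

[34, 35, 36, 38]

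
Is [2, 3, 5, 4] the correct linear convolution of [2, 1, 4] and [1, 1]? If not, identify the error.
Recompute linear convolution of [2, 1, 4] and [1, 1]: y[0] = 2×1 = 2; y[1] = 2×1 + 1×1 = 3; y[2] = 1×1 + 4×1 = 5; y[3] = 4×1 = 4 → [2, 3, 5, 4]. Given [2, 3, 5, 4] matches, so answer: Yes

Yes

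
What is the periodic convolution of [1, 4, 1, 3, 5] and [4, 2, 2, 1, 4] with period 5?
Use y[k] = Σ_j f[j]·g[(k-j) mod 5]. y[0] = 1×4 + 4×4 + 1×1 + 3×2 + 5×2 = 37; y[1] = 1×2 + 4×4 + 1×4 + 3×1 + 5×2 = 35; y[2] = 1×2 + 4×2 + 1×4 + 3×4 + 5×1 = 31; y[3] = 1×1 + 4×2 + 1×2 + 3×4 + 5×4 = 43; y[4] = 1×4 + 4×1 + 1×2 + 3×2 + 5×4 = 36. Result: [37, 35, 31, 43, 36]

[37, 35, 31, 43, 36]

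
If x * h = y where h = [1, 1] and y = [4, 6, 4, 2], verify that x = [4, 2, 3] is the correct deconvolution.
Forward-compute [4, 2, 3] * [1, 1]: y[0] = 4×1 = 4; y[1] = 4×1 + 2×1 = 6; y[2] = 2×1 + 3×1 = 5; y[3] = 3×1 = 3 → [4, 6, 5, 3]. Does not match given y = [4, 6, 4, 2].

Not verified. [4, 2, 3] * [1, 1] = [4, 6, 5, 3], which differs from [4, 6, 4, 2] at index 2.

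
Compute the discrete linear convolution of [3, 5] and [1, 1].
y[0] = 3×1 = 3; y[1] = 3×1 + 5×1 = 8; y[2] = 5×1 = 5

[3, 8, 5]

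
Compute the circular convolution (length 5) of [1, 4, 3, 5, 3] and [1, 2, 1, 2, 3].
Use y[k] = Σ_j s[j]·t[(k-j) mod 5]. y[0] = 1×1 + 4×3 + 3×2 + 5×1 + 3×2 = 30; y[1] = 1×2 + 4×1 + 3×3 + 5×2 + 3×1 = 28; y[2] = 1×1 + 4×2 + 3×1 + 5×3 + 3×2 = 33; y[3] = 1×2 + 4×1 + 3×2 + 5×1 + 3×3 = 26; y[4] = 1×3 + 4×2 + 3×1 + 5×2 + 3×1 = 27. Result: [30, 28, 33, 26, 27]

[30, 28, 33, 26, 27]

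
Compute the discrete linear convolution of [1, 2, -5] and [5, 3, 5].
y[0] = 1×5 = 5; y[1] = 1×3 + 2×5 = 13; y[2] = 1×5 + 2×3 + -5×5 = -14; y[3] = 2×5 + -5×3 = -5; y[4] = -5×5 = -25

[5, 13, -14, -5, -25]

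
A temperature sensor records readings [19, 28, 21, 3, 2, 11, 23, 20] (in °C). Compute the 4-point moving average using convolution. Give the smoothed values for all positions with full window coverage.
4-point moving average kernel = [1, 1, 1, 1]. Apply in 'valid' mode (full window coverage): avg[0] = (19 + 28 + 21 + 3) / 4 = 17.75; avg[1] = (28 + 21 + 3 + 2) / 4 = 13.5; avg[2] = (21 + 3 + 2 + 11) / 4 = 9.25; avg[3] = (3 + 2 + 11 + 23) / 4 = 9.75; avg[4] = (2 + 11 + 23 + 20) / 4 = 14.0. Smoothed values: [17.75, 13.5, 9.25, 9.75, 14.0]

[17.75, 13.5, 9.25, 9.75, 14.0]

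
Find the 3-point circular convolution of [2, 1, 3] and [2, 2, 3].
Use y[k] = Σ_j x[j]·h[(k-j) mod 3]. y[0] = 2×2 + 1×3 + 3×2 = 13; y[1] = 2×2 + 1×2 + 3×3 = 15; y[2] = 2×3 + 1×2 + 3×2 = 14. Result: [13, 15, 14]

[13, 15, 14]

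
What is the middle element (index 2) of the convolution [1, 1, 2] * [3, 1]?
Use y[k] = Σ_i a[i]·b[k-i] at k=2. y[2] = 1×1 + 2×3 = 7

7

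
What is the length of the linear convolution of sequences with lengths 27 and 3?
Linear/full convolution length: m + n - 1 = 27 + 3 - 1 = 29

29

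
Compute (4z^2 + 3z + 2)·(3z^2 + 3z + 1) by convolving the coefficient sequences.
Ascending coefficients: a = [2, 3, 4], b = [1, 3, 3]. c[0] = 2×1 = 2; c[1] = 2×3 + 3×1 = 9; c[2] = 2×3 + 3×3 + 4×1 = 19; c[3] = 3×3 + 4×3 = 21; c[4] = 4×3 = 12. Result coefficients: [2, 9, 19, 21, 12] → 12z^4 + 21z^3 + 19z^2 + 9z + 2

12z^4 + 21z^3 + 19z^2 + 9z + 2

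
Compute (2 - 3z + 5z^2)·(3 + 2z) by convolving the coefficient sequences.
Ascending coefficients: a = [2, -3, 5], b = [3, 2]. c[0] = 2×3 = 6; c[1] = 2×2 + -3×3 = -5; c[2] = -3×2 + 5×3 = 9; c[3] = 5×2 = 10. Result coefficients: [6, -5, 9, 10] → 6 - 5z + 9z^2 + 10z^3

6 - 5z + 9z^2 + 10z^3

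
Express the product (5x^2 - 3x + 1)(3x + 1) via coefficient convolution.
Ascending coefficients: a = [1, -3, 5], b = [1, 3]. c[0] = 1×1 = 1; c[1] = 1×3 + -3×1 = 0; c[2] = -3×3 + 5×1 = -4; c[3] = 5×3 = 15. Result coefficients: [1, 0, -4, 15] → 15x^3 - 4x^2 + 1

15x^3 - 4x^2 + 1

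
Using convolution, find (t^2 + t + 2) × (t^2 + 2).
Ascending coefficients: a = [2, 1, 1], b = [2, 0, 1]. c[0] = 2×2 = 4; c[1] = 2×0 + 1×2 = 2; c[2] = 2×1 + 1×0 + 1×2 = 4; c[3] = 1×1 + 1×0 = 1; c[4] = 1×1 = 1. Result coefficients: [4, 2, 4, 1, 1] → t^4 + t^3 + 4t^2 + 2t + 4

t^4 + t^3 + 4t^2 + 2t + 4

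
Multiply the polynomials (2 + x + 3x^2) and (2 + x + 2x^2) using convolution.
Ascending coefficients: a = [2, 1, 3], b = [2, 1, 2]. c[0] = 2×2 = 4; c[1] = 2×1 + 1×2 = 4; c[2] = 2×2 + 1×1 + 3×2 = 11; c[3] = 1×2 + 3×1 = 5; c[4] = 3×2 = 6. Result coefficients: [4, 4, 11, 5, 6] → 4 + 4x + 11x^2 + 5x^3 + 6x^4

4 + 4x + 11x^2 + 5x^3 + 6x^4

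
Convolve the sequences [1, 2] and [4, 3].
y[0] = 1×4 = 4; y[1] = 1×3 + 2×4 = 11; y[2] = 2×3 = 6

[4, 11, 6]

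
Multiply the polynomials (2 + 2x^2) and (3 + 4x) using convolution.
Ascending coefficients: a = [2, 0, 2], b = [3, 4]. c[0] = 2×3 = 6; c[1] = 2×4 + 0×3 = 8; c[2] = 0×4 + 2×3 = 6; c[3] = 2×4 = 8. Result coefficients: [6, 8, 6, 8] → 6 + 8x + 6x^2 + 8x^3

6 + 8x + 6x^2 + 8x^3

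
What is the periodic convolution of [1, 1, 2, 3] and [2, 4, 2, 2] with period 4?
Use y[k] = Σ_j u[j]·v[(k-j) mod 4]. y[0] = 1×2 + 1×2 + 2×2 + 3×4 = 20; y[1] = 1×4 + 1×2 + 2×2 + 3×2 = 16; y[2] = 1×2 + 1×4 + 2×2 + 3×2 = 16; y[3] = 1×2 + 1×2 + 2×4 + 3×2 = 18. Result: [20, 16, 16, 18]

[20, 16, 16, 18]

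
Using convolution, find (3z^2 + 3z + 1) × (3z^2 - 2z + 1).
Ascending coefficients: a = [1, 3, 3], b = [1, -2, 3]. c[0] = 1×1 = 1; c[1] = 1×-2 + 3×1 = 1; c[2] = 1×3 + 3×-2 + 3×1 = 0; c[3] = 3×3 + 3×-2 = 3; c[4] = 3×3 = 9. Result coefficients: [1, 1, 0, 3, 9] → 9z^4 + 3z^3 + z + 1

9z^4 + 3z^3 + z + 1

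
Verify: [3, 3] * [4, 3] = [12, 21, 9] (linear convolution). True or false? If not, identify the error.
Recompute linear convolution of [3, 3] and [4, 3]: y[0] = 3×4 = 12; y[1] = 3×3 + 3×4 = 21; y[2] = 3×3 = 9 → [12, 21, 9]. Given [12, 21, 9] matches, so answer: Yes

Yes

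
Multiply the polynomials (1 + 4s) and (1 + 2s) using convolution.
Ascending coefficients: a = [1, 4], b = [1, 2]. c[0] = 1×1 = 1; c[1] = 1×2 + 4×1 = 6; c[2] = 4×2 = 8. Result coefficients: [1, 6, 8] → 1 + 6s + 8s^2

1 + 6s + 8s^2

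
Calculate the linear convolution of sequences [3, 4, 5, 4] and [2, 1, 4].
y[0] = 3×2 = 6; y[1] = 3×1 + 4×2 = 11; y[2] = 3×4 + 4×1 + 5×2 = 26; y[3] = 4×4 + 5×1 + 4×2 = 29; y[4] = 5×4 + 4×1 = 24; y[5] = 4×4 = 16

[6, 11, 26, 29, 24, 16]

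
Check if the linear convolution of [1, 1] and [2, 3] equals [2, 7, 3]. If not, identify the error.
Recompute linear convolution of [1, 1] and [2, 3]: y[0] = 1×2 = 2; y[1] = 1×3 + 1×2 = 5; y[2] = 1×3 = 3 → [2, 5, 3]. Compare to given [2, 7, 3]: they differ at index 1: given 7, correct 5, so answer: No

No. Error at index 1: given 7, correct 5.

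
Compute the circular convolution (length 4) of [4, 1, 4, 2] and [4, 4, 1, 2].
Use y[k] = Σ_j f[j]·g[(k-j) mod 4]. y[0] = 4×4 + 1×2 + 4×1 + 2×4 = 30; y[1] = 4×4 + 1×4 + 4×2 + 2×1 = 30; y[2] = 4×1 + 1×4 + 4×4 + 2×2 = 28; y[3] = 4×2 + 1×1 + 4×4 + 2×4 = 33. Result: [30, 30, 28, 33]

[30, 30, 28, 33]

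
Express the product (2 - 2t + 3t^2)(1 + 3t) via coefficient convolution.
Ascending coefficients: a = [2, -2, 3], b = [1, 3]. c[0] = 2×1 = 2; c[1] = 2×3 + -2×1 = 4; c[2] = -2×3 + 3×1 = -3; c[3] = 3×3 = 9. Result coefficients: [2, 4, -3, 9] → 2 + 4t - 3t^2 + 9t^3

2 + 4t - 3t^2 + 9t^3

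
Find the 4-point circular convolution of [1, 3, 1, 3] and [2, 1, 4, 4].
Use y[k] = Σ_j s[j]·t[(k-j) mod 4]. y[0] = 1×2 + 3×4 + 1×4 + 3×1 = 21; y[1] = 1×1 + 3×2 + 1×4 + 3×4 = 23; y[2] = 1×4 + 3×1 + 1×2 + 3×4 = 21; y[3] = 1×4 + 3×4 + 1×1 + 3×2 = 23. Result: [21, 23, 21, 23]

[21, 23, 21, 23]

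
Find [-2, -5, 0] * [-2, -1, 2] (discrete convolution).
y[0] = -2×-2 = 4; y[1] = -2×-1 + -5×-2 = 12; y[2] = -2×2 + -5×-1 + 0×-2 = 1; y[3] = -5×2 + 0×-1 = -10; y[4] = 0×2 = 0

[4, 12, 1, -10, 0]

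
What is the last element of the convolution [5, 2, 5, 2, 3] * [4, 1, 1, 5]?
Use y[k] = Σ_i a[i]·b[k-i] at k=7. y[7] = 3×5 = 15

15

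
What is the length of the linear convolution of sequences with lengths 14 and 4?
Linear/full convolution length: m + n - 1 = 14 + 4 - 1 = 17

17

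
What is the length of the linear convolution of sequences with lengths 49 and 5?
Linear/full convolution length: m + n - 1 = 49 + 5 - 1 = 53

53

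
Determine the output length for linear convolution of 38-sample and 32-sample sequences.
Linear/full convolution length: m + n - 1 = 38 + 32 - 1 = 69

69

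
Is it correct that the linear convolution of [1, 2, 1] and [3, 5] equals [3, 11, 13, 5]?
Recompute linear convolution of [1, 2, 1] and [3, 5]: y[0] = 1×3 = 3; y[1] = 1×5 + 2×3 = 11; y[2] = 2×5 + 1×3 = 13; y[3] = 1×5 = 5 → [3, 11, 13, 5]. Given [3, 11, 13, 5] matches, so answer: Yes

Yes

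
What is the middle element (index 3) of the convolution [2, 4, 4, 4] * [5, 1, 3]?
Use y[k] = Σ_i a[i]·b[k-i] at k=3. y[3] = 4×3 + 4×1 + 4×5 = 36

36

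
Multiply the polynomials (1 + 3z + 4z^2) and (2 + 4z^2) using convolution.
Ascending coefficients: a = [1, 3, 4], b = [2, 0, 4]. c[0] = 1×2 = 2; c[1] = 1×0 + 3×2 = 6; c[2] = 1×4 + 3×0 + 4×2 = 12; c[3] = 3×4 + 4×0 = 12; c[4] = 4×4 = 16. Result coefficients: [2, 6, 12, 12, 16] → 2 + 6z + 12z^2 + 12z^3 + 16z^4

2 + 6z + 12z^2 + 12z^3 + 16z^4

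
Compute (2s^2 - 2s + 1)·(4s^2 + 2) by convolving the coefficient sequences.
Ascending coefficients: a = [1, -2, 2], b = [2, 0, 4]. c[0] = 1×2 = 2; c[1] = 1×0 + -2×2 = -4; c[2] = 1×4 + -2×0 + 2×2 = 8; c[3] = -2×4 + 2×0 = -8; c[4] = 2×4 = 8. Result coefficients: [2, -4, 8, -8, 8] → 8s^4 - 8s^3 + 8s^2 - 4s + 2

8s^4 - 8s^3 + 8s^2 - 4s + 2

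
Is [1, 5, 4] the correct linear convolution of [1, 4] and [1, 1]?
Recompute linear convolution of [1, 4] and [1, 1]: y[0] = 1×1 = 1; y[1] = 1×1 + 4×1 = 5; y[2] = 4×1 = 4 → [1, 5, 4]. Given [1, 5, 4] matches, so answer: Yes

Yes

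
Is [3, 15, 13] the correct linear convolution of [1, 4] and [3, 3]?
Recompute linear convolution of [1, 4] and [3, 3]: y[0] = 1×3 = 3; y[1] = 1×3 + 4×3 = 15; y[2] = 4×3 = 12 → [3, 15, 12]. Compare to given [3, 15, 13]: they differ at index 2: given 13, correct 12, so answer: No

No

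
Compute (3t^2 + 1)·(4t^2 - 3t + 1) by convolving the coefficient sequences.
Ascending coefficients: a = [1, 0, 3], b = [1, -3, 4]. c[0] = 1×1 = 1; c[1] = 1×-3 + 0×1 = -3; c[2] = 1×4 + 0×-3 + 3×1 = 7; c[3] = 0×4 + 3×-3 = -9; c[4] = 3×4 = 12. Result coefficients: [1, -3, 7, -9, 12] → 12t^4 - 9t^3 + 7t^2 - 3t + 1

12t^4 - 9t^3 + 7t^2 - 3t + 1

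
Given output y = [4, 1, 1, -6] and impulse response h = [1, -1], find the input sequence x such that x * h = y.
Deconvolve y=[4, 1, 1, -6] by h=[1, -1]. Since h[0]=1, solve forward: x[0] = y[0] / 1 = 4; x[1] = (y[1] - 4×-1) / 1 = 5; x[2] = (y[2] - 5×-1) / 1 = 6. So x = [4, 5, 6]. Check by forward convolution: y[0] = 4×1 = 4; y[1] = 4×-1 + 5×1 = 1; y[2] = 5×-1 + 6×1 = 1; y[3] = 6×-1 = -6

[4, 5, 6]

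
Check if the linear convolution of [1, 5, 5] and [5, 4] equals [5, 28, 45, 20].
Recompute linear convolution of [1, 5, 5] and [5, 4]: y[0] = 1×5 = 5; y[1] = 1×4 + 5×5 = 29; y[2] = 5×4 + 5×5 = 45; y[3] = 5×4 = 20 → [5, 29, 45, 20]. Compare to given [5, 28, 45, 20]: they differ at index 1: given 28, correct 29, so answer: No

No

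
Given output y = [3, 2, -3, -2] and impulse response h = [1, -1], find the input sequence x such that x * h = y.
Deconvolve y=[3, 2, -3, -2] by h=[1, -1]. Since h[0]=1, solve forward: x[0] = y[0] / 1 = 3; x[1] = (y[1] - 3×-1) / 1 = 5; x[2] = (y[2] - 5×-1) / 1 = 2. So x = [3, 5, 2]. Check by forward convolution: y[0] = 3×1 = 3; y[1] = 3×-1 + 5×1 = 2; y[2] = 5×-1 + 2×1 = -3; y[3] = 2×-1 = -2

[3, 5, 2]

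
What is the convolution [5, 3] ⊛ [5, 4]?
y[0] = 5×5 = 25; y[1] = 5×4 + 3×5 = 35; y[2] = 3×4 = 12

[25, 35, 12]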